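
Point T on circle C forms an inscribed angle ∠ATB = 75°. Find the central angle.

Central angle = 2 × 75° = 150° (inscribed angle theorem).

150°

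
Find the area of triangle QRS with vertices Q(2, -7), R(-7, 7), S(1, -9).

Using the Shoelace formula for a triangle:
Area = (1/2)|x0(y1 - y2) + x1(y2 - y0) + x2(y0 - y1)|
Area = (1/2)|2(7 - -9) + -7(-9 - -7) + 1(-7 - 7)|
Area = (1/2)|32 + 14 + -14|
Area = (1/2)|32|
Area = (1/2)(32)
Area = 16

16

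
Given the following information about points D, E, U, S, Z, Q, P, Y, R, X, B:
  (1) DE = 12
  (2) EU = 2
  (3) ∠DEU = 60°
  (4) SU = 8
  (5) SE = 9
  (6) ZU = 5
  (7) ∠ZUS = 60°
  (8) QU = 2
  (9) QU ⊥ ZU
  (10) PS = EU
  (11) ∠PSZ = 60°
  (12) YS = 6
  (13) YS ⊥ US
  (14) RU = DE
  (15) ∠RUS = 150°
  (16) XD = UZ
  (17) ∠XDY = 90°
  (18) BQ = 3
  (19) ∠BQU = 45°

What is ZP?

From the given relations: PS = EU = 2.
Step 1: By the law of cosines on triangle ZUS: ZS² = 5² + 8² − 2·5·8·cos(60°) = 49, so ZS = 7.
Step 2: By the law of cosines on triangle ZSP: ZP² = 7² + 2² − 2·7·2·cos(60°) = 39, so ZP = √39.

Therefore, the length of ZP = √39.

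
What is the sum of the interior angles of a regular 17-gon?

The sum of interior angles of an n-sided polygon is (n - 2) * 180.
For n = 17: (17 - 2) * 180 = 15 * 180 = 2700 degrees.

2700 degrees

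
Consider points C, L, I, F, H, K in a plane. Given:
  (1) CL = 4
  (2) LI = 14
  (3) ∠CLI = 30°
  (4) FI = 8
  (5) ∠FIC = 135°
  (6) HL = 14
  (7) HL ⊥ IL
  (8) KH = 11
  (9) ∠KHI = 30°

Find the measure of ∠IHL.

Step 1: By the law of cosines on triangle HLI: HI² = 14² + 14² − 2·14·14·cos(90°) = 392, so HI = 14·√2.
Step 2: By the inverse law of cosines on triangle IHL: cos(∠IHL) = ((14·√2)² + 14² − 14²) / (2·14·√2·14) = 392/554.37 = 0.7071, so ∠IHL = 45°.

Therefore, the measure of angle ∠IHL = 45°.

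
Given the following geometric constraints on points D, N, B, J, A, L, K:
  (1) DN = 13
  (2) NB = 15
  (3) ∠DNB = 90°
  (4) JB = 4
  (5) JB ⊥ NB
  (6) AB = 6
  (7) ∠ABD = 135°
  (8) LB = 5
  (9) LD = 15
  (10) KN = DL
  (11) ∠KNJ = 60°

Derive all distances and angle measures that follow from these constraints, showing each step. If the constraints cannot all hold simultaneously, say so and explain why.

The constraints are consistent.

From the given relations:
  KN = DL = 15

Step 1: From DN = 13, NB = 15, and ∠DNB = 90°, by the law of cosines:
  DB² = DN² + NB² - 2·DN·NB·cos(90°) = 169 + 225 - 0 = 394
  DB ≈ 19.85

Step 2: From NB = 15, BJ = 4, and ∠NBJ = 90°, by the law of cosines:
  NJ² = NB² + BJ² - 2·NB·BJ·cos(90°) = 225 + 16 - 0 = 241
  NJ ≈ 15.52

Step 3: From DB = 19.85, BA = 6, and ∠DBA = 135°, by the law of cosines:
  DA² = DB² + BA² - 2·DB·BA·cos(135°) = 394 + 36 + 168.4 = 598.4
  DA ≈ 24.46

Step 4: From JN = 15.52, NK = 15, and ∠JNK = 60°, by the law of cosines:
  JK² = JN² + NK² - 2·JN·NK·cos(60°) = 241 + 225 - 232.9 = 233.1
  JK ≈ 15.27

Step 5: From DB = 19.85, DL = 15, BL = 5, by the inverse law of cosines:
  cos(∠BDL) = (DB² + DL² - BL²) / (2·DB·DL)
  ∠BDL = 4.04°

Step 6: From DB = 19.85, DN = 13, BN = 15, by the inverse law of cosines:
  cos(∠BDN) = (DB² + DN² - BN²) / (2·DB·DN)
  ∠BDN = 49.09°

Step 7: From NB = 15, NJ = 15.52, BJ = 4, by the inverse law of cosines:
  cos(∠BNJ) = (NB² + NJ² - BJ²) / (2·NB·NJ)
  ∠BNJ = 14.93°

Step 8: From BD = 19.85, BL = 5, DL = 15, by the inverse law of cosines:
  cos(∠DBL) = (BD² + BL² - DL²) / (2·BD·BL)
  ∠DBL = 12.22°

Step 9: From BD = 19.85, BN = 15, DN = 13, by the inverse law of cosines:
  cos(∠DBN) = (BD² + BN² - DN²) / (2·BD·BN)
  ∠DBN = 40.91°

Step 10: From JB = 4, JN = 15.52, BN = 15, by the inverse law of cosines:
  cos(∠BJN) = (JB² + JN² - BN²) / (2·JB·JN)
  ∠BJN = 75.07°

Step 11: From LB = 5, LD = 15, BD = 19.85, by the inverse law of cosines:
  cos(∠BLD) = (LB² + LD² - BD²) / (2·LB·LD)
  ∠BLD = 163.74°

Step 12: From DA = 24.46, DB = 19.85, AB = 6, by the inverse law of cosines:
  cos(∠ADB) = (DA² + DB² - AB²) / (2·DA·DB)
  ∠ADB = 9.99°

Step 13: From JK = 15.27, JN = 15.52, KN = 15, by the inverse law of cosines:
  cos(∠KJN) = (JK² + JN² - KN²) / (2·JK·JN)
  ∠KJN = 58.3°

Step 14: From AB = 6, AD = 24.46, BD = 19.85, by the inverse law of cosines:
  cos(∠BAD) = (AB² + AD² - BD²) / (2·AB·AD)
  ∠BAD = 35.01°

Step 15: From KJ = 15.27, KN = 15, JN = 15.52, by the inverse law of cosines:
  cos(∠JKN) = (KJ² + KN² - JN²) / (2·KJ·KN)
  ∠JKN = 61.7°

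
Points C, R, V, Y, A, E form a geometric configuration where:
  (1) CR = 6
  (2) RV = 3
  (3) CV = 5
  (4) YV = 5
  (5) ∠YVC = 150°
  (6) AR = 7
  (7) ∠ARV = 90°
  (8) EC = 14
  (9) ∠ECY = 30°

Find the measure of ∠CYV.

Step 1: By the law of cosines on triangle YVC: YC² = 5² + 5² − 2·5·5·cos(150°) = 93.3, so YC ≈ 9.66.
Step 2: By the inverse law of cosines on triangle CYV: cos(∠CYV) = (9.66² + 5² − 5²) / (2·9.66·5) = 93.3/96.59 = 0.9659, so ∠CYV = 15°.

Therefore, the measure of angle ∠CYV = 15°.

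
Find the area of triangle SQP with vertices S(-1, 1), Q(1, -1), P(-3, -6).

The Shoelace formula computes the area from vertex coordinates by summing cross products.
For vertices (-1,1), (1,-1), (-3,-6):
Signed sum = -1*-1 - 1*1 + 1*-6 - -3*-1 + -3*1 - -1*-6
= 0 + -9 + -9 = -18
Area = (1/2)|-18| = 9.

9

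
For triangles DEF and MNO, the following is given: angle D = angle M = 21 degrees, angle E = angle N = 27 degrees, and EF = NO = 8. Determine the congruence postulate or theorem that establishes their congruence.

Consider the given information: angle D = angle M = 21 degrees, angle E = angle N = 27 degrees, and EF = NO = 8
This is not ASA or HL: ASA requires two angles and the side between them. HL only applies to right triangles with matching hypotenuse and leg.
The correct criterion is AAS. Two pairs of corresponding angles and a non-included side are equal (Angle-Angle-Side).

AAS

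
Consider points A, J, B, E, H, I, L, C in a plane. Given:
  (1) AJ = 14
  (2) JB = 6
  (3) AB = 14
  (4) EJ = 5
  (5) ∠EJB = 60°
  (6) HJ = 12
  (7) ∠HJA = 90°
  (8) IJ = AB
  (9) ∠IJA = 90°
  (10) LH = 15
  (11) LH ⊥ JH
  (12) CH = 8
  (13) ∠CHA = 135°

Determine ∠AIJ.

From the given relations: IJ = AB = 14.
Step 1: By the law of cosines on triangle IJA: IA² = 14² + 14² − 2·14·14·cos(90°) = 392, so IA = 14·√2.
Step 2: By the inverse law of cosines on triangle AIJ: cos(∠AIJ) = ((14·√2)² + 14² − 14²) / (2·14·√2·14) = 392/554.37 = 0.7071, so ∠AIJ = 45°.

Therefore, the measure of angle ∠AIJ = 45°.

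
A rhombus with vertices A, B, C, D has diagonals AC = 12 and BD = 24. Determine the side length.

Half-diagonals are 6 and 12. side = sqrt(6^2 + 12^2) = sqrt(180) = 6*sqrt(5)

6*sqrt(5)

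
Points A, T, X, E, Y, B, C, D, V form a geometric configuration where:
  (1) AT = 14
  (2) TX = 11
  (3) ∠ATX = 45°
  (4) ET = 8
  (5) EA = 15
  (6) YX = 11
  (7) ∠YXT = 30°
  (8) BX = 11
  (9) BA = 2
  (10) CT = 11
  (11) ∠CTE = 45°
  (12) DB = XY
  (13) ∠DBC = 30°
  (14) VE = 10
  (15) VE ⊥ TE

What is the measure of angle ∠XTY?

Step 1: By the law of cosines on triangle TXY: TY² = 11² + 11² − 2·11·11·cos(30°) = 32.42, so TY ≈ 5.69.
Step 2: By the inverse law of cosines on triangle XTY: cos(∠XTY) = (11² + 5.69² − 11²) / (2·11·5.69) = 32.42/125.27 = 0.2588, so ∠XTY = 75°.

Therefore, the measure of angle ∠XTY = 75°.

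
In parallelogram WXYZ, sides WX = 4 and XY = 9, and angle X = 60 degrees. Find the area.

Area = 4 * 9 * sin(60°) = 36 * sqrt(3)/2 = 18*sqrt(3)

18*sqrt(3)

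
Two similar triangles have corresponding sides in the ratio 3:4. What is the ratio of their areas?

Area ratio = (side ratio)^2 = (3/4)^2 = 9:16.

9:16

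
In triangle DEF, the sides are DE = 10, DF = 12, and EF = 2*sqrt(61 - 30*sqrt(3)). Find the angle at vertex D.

cos(D) = (10² + 12² - (2*sqrt(61 - 30*sqrt(3)))²) / (2 × 10 × 12) = sqrt(3)/2, so D = arccos(sqrt(3)/2) = 30°.

30°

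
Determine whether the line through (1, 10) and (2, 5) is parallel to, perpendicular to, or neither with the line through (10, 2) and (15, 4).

Slope of line 1: m1 = (5 - 10)/(2 - 1) = -5/1 = -5
Slope of line 2: m2 = (4 - 2)/(15 - 10) = 2/5 = 2/5
For parallel lines we need equal slopes: -5 != 2/5.
For perpendicular lines we need m1*m2 = -1: (-5)(2/5) = -2 != -1.
Since neither condition holds, the lines are neither parallel nor perpendicular.

Neither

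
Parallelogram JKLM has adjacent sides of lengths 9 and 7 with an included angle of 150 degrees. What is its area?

Area = 9 * 7 * sin(150°) = 63 * 1/2 = 63/2

63/2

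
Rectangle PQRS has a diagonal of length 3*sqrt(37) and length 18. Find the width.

b = sqrt(d^2 - a^2) = sqrt(333 - 324) = sqrt(9) = 3

3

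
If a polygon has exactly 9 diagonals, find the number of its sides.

Using d = n(n - 3)/2, we solve 9 = n(n - 3)/2.
So n(n - 3) = 18.
Testing n = 6: 6 * 3 = 18 = 18. Correct.
The polygon has 6 sides.

6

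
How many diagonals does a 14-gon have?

The number of diagonals in an n-gon is n(n - 3)/2.
For n = 14: 14(14 - 3)/2 = 14 × 11 / 2 = 77.

77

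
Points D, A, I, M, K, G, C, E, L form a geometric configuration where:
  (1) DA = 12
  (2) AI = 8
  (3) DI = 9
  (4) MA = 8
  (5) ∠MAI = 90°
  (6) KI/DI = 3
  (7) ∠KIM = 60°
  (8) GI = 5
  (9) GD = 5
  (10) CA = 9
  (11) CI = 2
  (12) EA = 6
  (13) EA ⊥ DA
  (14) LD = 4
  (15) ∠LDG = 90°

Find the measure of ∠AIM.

Step 1: By the law of cosines on triangle IAM: IM² = 8² + 8² − 2·8·8·cos(90°) = 128, so IM = 8·√2.
Step 2: By the inverse law of cosines on triangle AIM: cos(∠AIM) = (8² + (8·√2)² − 8²) / (2·8·8·√2) = 128/181.02 = 0.7071, so ∠AIM = 45°.

Therefore, the measure of angle ∠AIM = 45°.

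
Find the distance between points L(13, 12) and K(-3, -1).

d = sqrt((-16)^2 + (-13)^2) = sqrt(425) = 5*sqrt(17)

5*sqrt(17)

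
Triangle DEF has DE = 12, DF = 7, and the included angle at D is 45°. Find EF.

Law of cosines: EF^2 = 12^2 + 7^2 - 2(12)(7)cos(45°) = 193 - 84*sqrt(2), so EF = sqrt(193 - 84*sqrt(2)).

sqrt(193 - 84*sqrt(2))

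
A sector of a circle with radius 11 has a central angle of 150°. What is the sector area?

Sector area = πr² × θ/360
= π × 11² × 5/12
= π × 121 × 5/12
= 605*pi/12

605*pi/12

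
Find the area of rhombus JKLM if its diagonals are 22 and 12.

Area = (22 * 12) / 2 = 264 / 2 = 132

132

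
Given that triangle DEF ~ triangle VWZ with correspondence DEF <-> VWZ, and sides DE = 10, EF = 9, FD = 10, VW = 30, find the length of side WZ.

Similar triangles have proportional sides. Setting up the proportion:
VW / DE = WZ / EF
30 / 10 = WZ / 9
WZ = 9 * 30 / 10 = 27.

27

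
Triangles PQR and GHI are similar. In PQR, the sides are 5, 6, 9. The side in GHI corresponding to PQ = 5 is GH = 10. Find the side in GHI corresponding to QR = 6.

k = 10/5 = 2. HI = 2 * 6 = 12.

12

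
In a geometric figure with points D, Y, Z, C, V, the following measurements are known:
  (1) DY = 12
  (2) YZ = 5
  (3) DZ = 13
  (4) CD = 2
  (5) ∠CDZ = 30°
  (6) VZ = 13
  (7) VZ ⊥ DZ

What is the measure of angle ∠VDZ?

Step 1: By the law of cosines on triangle DZV: DV² = 13² + 13² − 2·13·13·cos(90°) = 338, so DV = 13·√2.
Step 2: By the inverse law of cosines on triangle VDZ: cos(∠VDZ) = ((13·√2)² + 13² − 13²) / (2·13·√2·13) = 338/478 = 0.7071, so ∠VDZ = 45°.

Therefore, the measure of angle ∠VDZ = 45°.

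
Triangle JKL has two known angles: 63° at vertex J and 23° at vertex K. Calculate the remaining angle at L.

angle L = 180 - 63 - 23 = 94 degrees.

94 degrees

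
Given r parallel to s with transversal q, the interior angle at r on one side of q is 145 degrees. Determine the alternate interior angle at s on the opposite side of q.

Alternate interior angles lie on opposite sides of the transversal, between the parallel lines.
By the alternate interior angle theorem, they are equal: 145 degrees.

145 degrees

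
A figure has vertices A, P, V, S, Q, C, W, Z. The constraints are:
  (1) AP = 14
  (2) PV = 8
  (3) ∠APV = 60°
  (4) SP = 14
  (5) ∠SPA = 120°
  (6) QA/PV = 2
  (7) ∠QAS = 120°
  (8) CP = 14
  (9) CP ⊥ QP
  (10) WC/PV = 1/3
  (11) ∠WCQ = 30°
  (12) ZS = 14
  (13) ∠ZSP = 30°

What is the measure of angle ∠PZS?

Step 1: By the law of cosines on triangle ZSP: ZP² = 14² + 14² − 2·14·14·cos(30°) = 52.52, so ZP ≈ 7.25.
Step 2: By the inverse law of cosines on triangle PZS: cos(∠PZS) = (7.25² + 14² − 14²) / (2·7.25·14) = 52.52/202.91 = 0.2588, so ∠PZS = 75°.

Therefore, the measure of angle ∠PZS = 75°.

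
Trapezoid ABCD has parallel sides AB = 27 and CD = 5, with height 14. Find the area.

A trapezoid's area equals the midsegment times the height.
The midsegment is (27 + 5) / 2 = 16.
Area = 16 * 14 = 224.

224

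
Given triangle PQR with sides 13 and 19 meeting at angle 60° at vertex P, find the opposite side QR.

Law of cosines: QR^2 = 13^2 + 19^2 - 2(13)(19)cos(60°) = 283, so QR = sqrt(283).

sqrt(283)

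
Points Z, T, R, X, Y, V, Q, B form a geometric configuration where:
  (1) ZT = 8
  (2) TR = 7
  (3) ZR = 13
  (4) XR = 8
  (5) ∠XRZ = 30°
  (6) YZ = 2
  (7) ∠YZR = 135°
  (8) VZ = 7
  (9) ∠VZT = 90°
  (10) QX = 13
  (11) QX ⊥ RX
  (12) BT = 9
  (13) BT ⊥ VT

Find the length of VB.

Step 1: By the law of cosines on triangle VZT: VT² = 7² + 8² − 2·7·8·cos(90°) = 113, so VT = √113.
Step 2: By the law of cosines on triangle VTB: VB² = √113² + 9² − 2·√113·9·cos(90°) = 194, so VB = √194.

Therefore, the length of VB = √194.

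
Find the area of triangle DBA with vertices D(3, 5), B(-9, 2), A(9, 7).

The Shoelace formula computes the area from vertex coordinates by summing cross products.
For vertices (3,5), (-9,2), (9,7):
Signed sum = 3*2 - -9*5 + -9*7 - 9*2 + 9*5 - 3*7
= 51 + -81 + 24 = -6
Area = (1/2)|-6| = 3.

3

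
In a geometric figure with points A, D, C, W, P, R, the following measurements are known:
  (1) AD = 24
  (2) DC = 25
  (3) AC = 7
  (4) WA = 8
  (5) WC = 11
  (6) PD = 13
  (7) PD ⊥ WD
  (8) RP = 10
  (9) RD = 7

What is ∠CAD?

Step 1: By the inverse law of cosines on triangle CAD: cos(∠CAD) = (7² + 24² − 25²) / (2·7·24) = 0/336 = 0, so ∠CAD = 90°.

Therefore, the measure of angle ∠CAD = 90°.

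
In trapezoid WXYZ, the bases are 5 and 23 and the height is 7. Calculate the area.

Area of a trapezoid = (base1 + base2) * height / 2
Area = (5 + 23) * 7 / 2
Area = 28 * 7 / 2
Area = 196 / 2
Area = 98

98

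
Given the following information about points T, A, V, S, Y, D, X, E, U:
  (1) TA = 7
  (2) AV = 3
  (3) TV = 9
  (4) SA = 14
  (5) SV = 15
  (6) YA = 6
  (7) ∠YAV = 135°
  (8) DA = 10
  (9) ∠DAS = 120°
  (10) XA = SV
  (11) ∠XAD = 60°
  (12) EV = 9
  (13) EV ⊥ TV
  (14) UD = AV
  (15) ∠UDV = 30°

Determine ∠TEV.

Step 1: By the law of cosines on triangle EVT: ET² = 9² + 9² − 2·9·9·cos(90°) = 162, so ET = 9·√2.
Step 2: By the inverse law of cosines on triangle TEV: cos(∠TEV) = ((9·√2)² + 9² − 9²) / (2·9·√2·9) = 162/229.1 = 0.7071, so ∠TEV = 45°.

Therefore, the measure of angle ∠TEV = 45°.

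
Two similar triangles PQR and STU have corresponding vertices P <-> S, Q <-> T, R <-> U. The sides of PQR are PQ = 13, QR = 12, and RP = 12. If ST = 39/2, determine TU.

Since the triangles are similar, the ratio of corresponding sides is constant.
Scale factor k = ST / PQ = 39/2 / 13 = 3/2
TU = k * QR = 3/2 * 12 = 18

18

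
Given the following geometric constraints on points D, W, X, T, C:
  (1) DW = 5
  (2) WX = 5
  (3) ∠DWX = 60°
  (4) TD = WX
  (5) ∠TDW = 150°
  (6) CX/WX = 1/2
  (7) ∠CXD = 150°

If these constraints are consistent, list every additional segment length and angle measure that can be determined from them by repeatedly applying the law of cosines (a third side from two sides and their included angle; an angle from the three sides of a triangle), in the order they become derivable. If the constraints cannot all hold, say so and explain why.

The constraints are consistent. Derivable facts, in order:
After 1 step:
- DX = 5
- WT ≈ 9.66
After 2 steps:
- DC ≈ 7.27
- ∠DTW = 15°
- ∠DWT = 15°
- ∠DXW = 60°
- ∠WDX = 60°
After 3 steps:
- ∠CDX = 9.9°
- ∠DCX = 20.1°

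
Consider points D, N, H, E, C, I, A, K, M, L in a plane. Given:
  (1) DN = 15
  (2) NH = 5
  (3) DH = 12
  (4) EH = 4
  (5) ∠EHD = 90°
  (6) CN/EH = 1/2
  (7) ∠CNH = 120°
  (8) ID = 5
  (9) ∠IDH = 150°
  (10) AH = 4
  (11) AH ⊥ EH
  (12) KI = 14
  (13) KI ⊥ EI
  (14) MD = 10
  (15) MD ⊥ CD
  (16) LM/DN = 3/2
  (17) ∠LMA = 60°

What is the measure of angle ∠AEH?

Step 1: By the law of cosines on triangle EHA: EA² = 4² + 4² − 2·4·4·cos(90°) = 32, so EA = 4·√2.
Step 2: By the inverse law of cosines on triangle AEH: cos(∠AEH) = ((4·√2)² + 4² − 4²) / (2·4·√2·4) = 32/45.25 = 0.7071, so ∠AEH = 45°.

Therefore, the measure of angle ∠AEH = 45°.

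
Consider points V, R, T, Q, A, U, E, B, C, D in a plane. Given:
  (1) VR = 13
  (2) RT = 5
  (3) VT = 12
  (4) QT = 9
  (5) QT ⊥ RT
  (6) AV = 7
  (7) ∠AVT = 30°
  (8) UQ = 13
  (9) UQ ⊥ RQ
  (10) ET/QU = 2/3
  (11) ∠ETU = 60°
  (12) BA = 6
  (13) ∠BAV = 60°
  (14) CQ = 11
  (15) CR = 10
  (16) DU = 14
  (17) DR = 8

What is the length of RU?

Step 1: By the law of cosines on triangle RTQ: RQ² = 5² + 9² − 2·5·9·cos(90°) = 106, so RQ = √106.
Step 2: By the law of cosines on triangle RQU: RU² = √106² + 13² − 2·√106·13·cos(90°) = 275, so RU = 5·√11.

Therefore, the length of RU = 5·√11.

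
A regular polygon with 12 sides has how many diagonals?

Total line segments between 12 vertices = C(12,2) = 66.
Subtract the 12 sides: 66 - 12 = 54 diagonals.

54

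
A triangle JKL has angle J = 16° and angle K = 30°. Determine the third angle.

Let angle L = x. Then 16 + 30 + x = 180.
x = 180 - 46 = 134 degrees.

134 degrees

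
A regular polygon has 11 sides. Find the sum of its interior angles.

The sum of interior angles of an n-sided polygon is (n - 2) * 180.
For n = 11: (11 - 2) * 180 = 9 * 180 = 1620 degrees.

1620 degrees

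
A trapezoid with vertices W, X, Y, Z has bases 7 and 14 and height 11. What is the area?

Area of a trapezoid = (base1 + base2) * height / 2
Area = (7 + 14) * 11 / 2
Area = 21 * 11 / 2
Area = 231 / 2
Area = 231/2

231/2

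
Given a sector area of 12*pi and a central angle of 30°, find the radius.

The sector covers 30°/360° = 1/12 of the full circle.
Full circle area = 12*pi / 1/12 = 144*pi.
Since full area = πr², we get r² = 144*pi/π = 144, so r = 12.

12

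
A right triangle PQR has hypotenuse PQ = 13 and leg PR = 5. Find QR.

Rearranging the Pythagorean theorem to solve for the unknown leg:
leg^2 = hypotenuse^2 - known_leg^2 = 169 - 25 = 144
leg = sqrt(144) = 12.

12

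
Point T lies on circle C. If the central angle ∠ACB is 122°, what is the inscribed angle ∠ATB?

An inscribed angle intercepts an arc from a point on the circle, while the central angle intercepts the same arc from the center.
The inscribed angle is always half the central angle: 122° / 2 = 61°.

61°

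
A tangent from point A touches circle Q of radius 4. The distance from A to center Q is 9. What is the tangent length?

The tangent, radius, and line from the external point to the center form a right triangle.
The right angle is where the tangent meets the radius.
By the Pythagorean theorem: tangent² + 4² = 9²
tangent² = 81 - 16 = 65
tangent = sqrt(65)

sqrt(65)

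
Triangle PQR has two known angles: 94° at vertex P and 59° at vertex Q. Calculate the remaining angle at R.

Let angle R = x. Then 94 + 59 + x = 180.
x = 180 - 153 = 27 degrees.

27 degrees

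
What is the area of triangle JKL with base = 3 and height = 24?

Area = (1/2)(3)(24) = 36

36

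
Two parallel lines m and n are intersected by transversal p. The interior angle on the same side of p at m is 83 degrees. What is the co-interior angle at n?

Co-interior (same-side interior) angles are between the parallel lines on the same side of the transversal.
Unlike corresponding or alternate interior angles, they are supplementary rather than equal.
So the angle = 180 - 83 = 97 degrees.

97 degrees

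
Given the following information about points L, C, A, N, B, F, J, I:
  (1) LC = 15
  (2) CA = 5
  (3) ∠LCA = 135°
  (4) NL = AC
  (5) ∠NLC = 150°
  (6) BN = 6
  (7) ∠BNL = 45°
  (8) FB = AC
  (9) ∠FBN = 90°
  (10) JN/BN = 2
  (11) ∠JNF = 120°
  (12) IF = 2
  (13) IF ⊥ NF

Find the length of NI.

From the given relations: FB = AC = 5.
Step 1: By the law of cosines on triangle FBN: FN² = 5² + 6² − 2·5·6·cos(90°) = 61, so FN = √61.
Step 2: By the law of cosines on triangle NFI: NI² = √61² + 2² − 2·√61·2·cos(90°) = 65, so NI = √65.

Therefore, the length of NI = √65.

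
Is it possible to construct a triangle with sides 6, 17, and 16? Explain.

Yes.
The triangle inequality requires that the sum of any two sides exceeds the third.
Here 6 + 16 = 22 > 17, so the condition is met.

Yes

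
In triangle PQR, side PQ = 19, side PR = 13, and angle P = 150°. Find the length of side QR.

By the law of cosines: QR^2 = PQ^2 + PR^2 - 2*PQ*PR*cos(P)
QR^2 = 19^2 + 13^2 - 2*19*13*cos(150°)
QR^2 = 361 + 169 - 494*(-sqrt(3)/2)
QR^2 = 247*sqrt(3) + 530
QR = sqrt(247*sqrt(3) + 530)

sqrt(247*sqrt(3) + 530)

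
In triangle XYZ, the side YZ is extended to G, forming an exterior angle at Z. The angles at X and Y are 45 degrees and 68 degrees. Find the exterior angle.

The interior angle at Z is 180 - 45 - 68 = 67 degrees.
The exterior angle and interior angle at Z are supplementary:
Exterior angle = 180 - 67 = 113 degrees.

113 degrees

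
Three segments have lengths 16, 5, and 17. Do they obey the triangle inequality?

Sort the sides: 5, 16, 17.
It suffices to check that the sum of the two smallest exceeds the largest:
5 + 16 = 21 > 17. ✓
Yes, a valid triangle can be formed.

Yes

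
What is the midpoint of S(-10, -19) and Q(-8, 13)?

The midpoint is the average of the coordinates:
x: (-10 + -8)/2 = -9
y: (-19 + 13)/2 = -3
Midpoint = (-9, -3)

(-9, -3)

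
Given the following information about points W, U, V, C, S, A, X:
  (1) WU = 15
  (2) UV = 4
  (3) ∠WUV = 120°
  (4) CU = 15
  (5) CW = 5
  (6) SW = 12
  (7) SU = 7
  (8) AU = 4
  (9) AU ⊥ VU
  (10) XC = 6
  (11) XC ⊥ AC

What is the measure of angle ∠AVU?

Step 1: By the law of cosines on triangle VUA: VA² = 4² + 4² − 2·4·4·cos(90°) = 32, so VA = 4·√2.
Step 2: By the inverse law of cosines on triangle AVU: cos(∠AVU) = ((4·√2)² + 4² − 4²) / (2·4·√2·4) = 32/45.25 = 0.7071, so ∠AVU = 45°.

Therefore, the measure of angle ∠AVU = 45°.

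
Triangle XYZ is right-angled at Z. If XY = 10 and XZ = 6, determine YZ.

YZ = sqrt(10^2 - 6^2) = sqrt(64) = 8

8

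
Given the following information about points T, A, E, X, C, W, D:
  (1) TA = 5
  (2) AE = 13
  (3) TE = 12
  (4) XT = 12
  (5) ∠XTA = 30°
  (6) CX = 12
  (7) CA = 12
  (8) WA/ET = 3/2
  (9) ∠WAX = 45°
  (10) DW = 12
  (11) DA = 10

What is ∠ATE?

Step 1: By the inverse law of cosines on triangle ATE: cos(∠ATE) = (5² + 12² − 13²) / (2·5·12) = 0/120 = 0, so ∠ATE = 90°.

Therefore, the measure of angle ∠ATE = 90°.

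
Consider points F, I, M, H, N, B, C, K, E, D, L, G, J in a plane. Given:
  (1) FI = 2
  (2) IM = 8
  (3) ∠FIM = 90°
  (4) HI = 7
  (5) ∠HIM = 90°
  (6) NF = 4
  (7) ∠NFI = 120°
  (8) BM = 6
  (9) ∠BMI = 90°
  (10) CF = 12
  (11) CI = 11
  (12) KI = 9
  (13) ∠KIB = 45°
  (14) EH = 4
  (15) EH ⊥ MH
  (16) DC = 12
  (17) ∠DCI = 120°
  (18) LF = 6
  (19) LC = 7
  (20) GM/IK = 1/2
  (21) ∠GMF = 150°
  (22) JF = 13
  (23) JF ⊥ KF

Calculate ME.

Step 1: By the law of cosines on triangle HIM: HM² = 7² + 8² − 2·7·8·cos(90°) = 113, so HM = √113.
Step 2: By the law of cosines on triangle MHE: ME² = √113² + 4² − 2·√113·4·cos(90°) = 129, so ME = √129.

Therefore, the length of ME = √129.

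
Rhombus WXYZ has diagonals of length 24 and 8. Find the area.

The diagonals of a rhombus divide it into four right triangles.
Each triangle has legs 24/ 2 = 12 and 8/2 = 4, so each has area (1/2)*12*4 = 24.
Four such triangles give total area = (d1 * d2) / 2 = 96.

96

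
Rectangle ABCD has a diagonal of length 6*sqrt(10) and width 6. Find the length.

b = sqrt(d^2 - a^2) = sqrt(360 - 36) = sqrt(324) = 18

18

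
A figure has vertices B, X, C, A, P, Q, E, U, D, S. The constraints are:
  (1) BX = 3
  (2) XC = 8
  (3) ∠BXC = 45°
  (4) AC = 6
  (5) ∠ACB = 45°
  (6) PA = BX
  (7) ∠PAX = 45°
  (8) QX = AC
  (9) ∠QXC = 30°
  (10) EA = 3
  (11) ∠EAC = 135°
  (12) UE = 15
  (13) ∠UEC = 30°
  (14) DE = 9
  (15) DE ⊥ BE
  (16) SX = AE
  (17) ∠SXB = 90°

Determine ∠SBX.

From the given relations: SX = AE = 3.
Step 1: By the law of cosines on triangle BXS: BS² = 3² + 3² − 2·3·3·cos(90°) = 18, so BS = 3·√2.
Step 2: By the inverse law of cosines on triangle SBX: cos(∠SBX) = ((3·√2)² + 3² − 3²) / (2·3·√2·3) = 18/25.46 = 0.7071, so ∠SBX = 45°.

Therefore, the measure of angle ∠SBX = 45°.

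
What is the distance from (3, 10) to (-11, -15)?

d = sqrt((-11 - 3)^2 + (-15 - 10)^2)
d = sqrt(-14^2 + -25^2)
d = sqrt(196 + 625)
d = sqrt(821)

sqrt(821)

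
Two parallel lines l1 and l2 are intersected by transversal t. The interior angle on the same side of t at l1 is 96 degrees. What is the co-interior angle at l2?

Co-interior angles sum to 180: 180 - 96 = 84 degrees.

84 degrees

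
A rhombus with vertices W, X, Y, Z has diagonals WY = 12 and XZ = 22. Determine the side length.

The diagonals of a rhombus bisect each other at right angles.
Half-diagonals: 12/2 = 6 and 22/2 = 11
side = sqrt(6^2 + 11^2)
side = sqrt(36 + 121)
side = sqrt(157)

sqrt(157)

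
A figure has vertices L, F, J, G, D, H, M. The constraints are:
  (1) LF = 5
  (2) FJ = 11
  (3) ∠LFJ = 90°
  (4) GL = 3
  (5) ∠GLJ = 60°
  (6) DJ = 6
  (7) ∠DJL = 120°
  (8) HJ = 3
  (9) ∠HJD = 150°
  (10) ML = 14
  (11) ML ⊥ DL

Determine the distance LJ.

Step 1: By the law of cosines on triangle LFJ: LJ² = 5² + 11² − 2·5·11·cos(90°) = 146, so LJ = √146.

Therefore, the length of LJ = √146.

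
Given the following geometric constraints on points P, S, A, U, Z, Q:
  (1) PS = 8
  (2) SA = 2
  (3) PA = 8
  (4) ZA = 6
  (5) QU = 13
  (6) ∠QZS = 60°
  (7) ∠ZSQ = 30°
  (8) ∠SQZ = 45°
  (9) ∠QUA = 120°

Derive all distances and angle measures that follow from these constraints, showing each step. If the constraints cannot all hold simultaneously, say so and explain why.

These constraints are not satisfiable: (6), (7) and (8) are the three interior angles of triangle QZS, which must sum to 180°, but 60° + 30° + 45° = 135°. No planar figure meets all of them, so nothing further can be derived.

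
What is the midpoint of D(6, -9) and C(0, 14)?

The midpoint is the average of the coordinates:
x: (6 + 0)/2 = 3
y: (-9 + 14)/2 = 5/2
Midpoint = (3, 5/2)

(3, 5/2)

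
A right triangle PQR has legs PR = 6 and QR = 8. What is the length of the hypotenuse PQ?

PQ = sqrt(6^2 + 8^2) = sqrt(100) = 10

10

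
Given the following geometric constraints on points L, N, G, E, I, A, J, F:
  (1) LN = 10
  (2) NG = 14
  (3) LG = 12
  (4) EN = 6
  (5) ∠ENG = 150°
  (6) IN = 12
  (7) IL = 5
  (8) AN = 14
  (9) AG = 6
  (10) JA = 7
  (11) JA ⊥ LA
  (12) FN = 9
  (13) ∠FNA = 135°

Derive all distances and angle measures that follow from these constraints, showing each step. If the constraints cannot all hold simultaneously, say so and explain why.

The constraints are consistent.

Step 1: From GN = 14, NE = 6, and ∠GNE = 150°, by the law of cosines:
  GE² = GN² + NE² - 2·GN·NE·cos(150°) = 196 + 36 + 145.5 = 377.5
  GE ≈ 19.43

Step 2: From AN = 14, NF = 9, and ∠ANF = 135°, by the law of cosines:
  AF² = AN² + NF² - 2·AN·NF·cos(135°) = 196 + 81 + 178.2 = 455.2
  AF ≈ 21.34

Step 3: From LG = 12, LN = 10, GN = 14, by the inverse law of cosines:
  cos(∠GLN) = (LG² + LN² - GN²) / (2·LG·LN)
  ∠GLN = 78.46°

Step 4: From LI = 5, LN = 10, IN = 12, by the inverse law of cosines:
  cos(∠ILN) = (LI² + LN² - IN²) / (2·LI·LN)
  ∠ILN = 100.95°

Step 5: From NA = 14, NG = 14, AG = 6, by the inverse law of cosines:
  cos(∠ANG) = (NA² + NG² - AG²) / (2·NA·NG)
  ∠ANG = 24.75°

Step 6: From NG = 14, NL = 10, GL = 12, by the inverse law of cosines:
  cos(∠GNL) = (NG² + NL² - GL²) / (2·NG·NL)
  ∠GNL = 57.12°

Step 7: From NI = 12, NL = 10, IL = 5, by the inverse law of cosines:
  cos(∠INL) = (NI² + NL² - IL²) / (2·NI·NL)
  ∠INL = 24.15°

Step 8: From GA = 6, GN = 14, AN = 14, by the inverse law of cosines:
  cos(∠AGN) = (GA² + GN² - AN²) / (2·GA·GN)
  ∠AGN = 77.63°

Step 9: From GL = 12, GN = 14, LN = 10, by the inverse law of cosines:
  cos(∠LGN) = (GL² + GN² - LN²) / (2·GL·GN)
  ∠LGN = 44.42°

Step 10: From IL = 5, IN = 12, LN = 10, by the inverse law of cosines:
  cos(∠LIN) = (IL² + IN² - LN²) / (2·IL·IN)
  ∠LIN = 54.9°

Step 11: From AG = 6, AN = 14, GN = 14, by the inverse law of cosines:
  cos(∠GAN) = (AG² + AN² - GN²) / (2·AG·AN)
  ∠GAN = 77.63°

Step 12: From GE = 19.43, GN = 14, EN = 6, by the inverse law of cosines:
  cos(∠EGN) = (GE² + GN² - EN²) / (2·GE·GN)
  ∠EGN = 8.88°

Step 13: From EG = 19.43, EN = 6, GN = 14, by the inverse law of cosines:
  cos(∠GEN) = (EG² + EN² - GN²) / (2·EG·EN)
  ∠GEN = 21.12°

Step 14: From AF = 21.34, AN = 14, FN = 9, by the inverse law of cosines:
  cos(∠FAN) = (AF² + AN² - FN²) / (2·AF·AN)
  ∠FAN = 17.35°

Step 15: From FA = 21.34, FN = 9, AN = 14, by the inverse law of cosines:
  cos(∠AFN) = (FA² + FN² - AN²) / (2·FA·FN)
  ∠AFN = 27.65°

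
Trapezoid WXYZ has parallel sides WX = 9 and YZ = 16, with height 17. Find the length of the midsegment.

midsegment = (9 + 16) / 2 = 25 / 2 = 25/2

25/2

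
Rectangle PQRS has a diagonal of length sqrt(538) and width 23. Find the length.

The diagonal of a rectangle forms a right triangle with the two sides.
Rearranging the Pythagorean theorem: missing side = sqrt(d^2 - known^2).
= sqrt(538 - 529) = sqrt(9) = 3.

3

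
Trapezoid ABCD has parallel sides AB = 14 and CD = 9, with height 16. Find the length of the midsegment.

The midsegment of a trapezoid = (base1 + base2) / 2
midsegment = (14 + 9) / 2
midsegment = 23 / 2
midsegment = 23/2

23/2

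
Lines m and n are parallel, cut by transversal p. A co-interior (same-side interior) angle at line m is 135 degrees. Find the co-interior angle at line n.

Co-interior angles sum to 180: 180 - 135 = 45 degrees.

45 degrees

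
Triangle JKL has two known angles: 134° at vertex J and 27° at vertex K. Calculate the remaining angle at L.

The interior angles sum to 180°: angle L = 180 - 134 - 27 = 19°.
The triangle is obtuse (angles 134°, 27°, 19°).

19 degrees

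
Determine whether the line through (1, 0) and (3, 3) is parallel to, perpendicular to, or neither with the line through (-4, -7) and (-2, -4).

Slope of line 1: m1 = (3 - 0)/(3 - 1) = 3/2 = 3/2
Slope of line 2: m2 = (-4 - -7)/(-2 - -4) = 3/2 = 3/2
m1 = m2, so the lines are parallel.

Parallel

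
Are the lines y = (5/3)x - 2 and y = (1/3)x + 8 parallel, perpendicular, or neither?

Slope of line 1: m1 = 5/3
Slope of line 2: m2 = 1/3
m1 != m2 and m1*m2 = 5/9 != -1. Neither.

Neither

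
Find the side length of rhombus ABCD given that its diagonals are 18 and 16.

In a rhombus, the diagonals bisect each other perpendicularly, creating four congruent right triangles.
Each triangle has legs 9 (half of 18) and 8 (half of 16).
The hypotenuse of each right triangle is a side of the rhombus:
side = sqrt(9^2 + 8^2) = sqrt(145)

sqrt(145)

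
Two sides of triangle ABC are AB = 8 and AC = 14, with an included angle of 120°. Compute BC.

Law of cosines: BC^2 = 8^2 + 14^2 - 2(8)(14)cos(120°) = 372, so BC = 2*sqrt(93).

2*sqrt(93)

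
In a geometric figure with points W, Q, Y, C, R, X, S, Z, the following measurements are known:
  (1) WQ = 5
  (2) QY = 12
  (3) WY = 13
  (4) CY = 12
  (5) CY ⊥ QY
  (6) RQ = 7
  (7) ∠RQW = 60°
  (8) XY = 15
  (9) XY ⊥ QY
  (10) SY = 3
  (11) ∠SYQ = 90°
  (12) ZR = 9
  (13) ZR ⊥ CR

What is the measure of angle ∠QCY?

Step 1: By the law of cosines on triangle CYQ: CQ² = 12² + 12² − 2·12·12·cos(90°) = 288, so CQ = 12·√2.
Step 2: By the inverse law of cosines on triangle QCY: cos(∠QCY) = ((12·√2)² + 12² − 12²) / (2·12·√2·12) = 288/407.29 = 0.7071, so ∠QCY = 45°.

Therefore, the measure of angle ∠QCY = 45°.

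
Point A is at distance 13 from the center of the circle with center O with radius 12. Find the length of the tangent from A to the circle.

tangent = √(d² - r²) = √(13² - 12²) = √(169 - 144) = √25 = 5

5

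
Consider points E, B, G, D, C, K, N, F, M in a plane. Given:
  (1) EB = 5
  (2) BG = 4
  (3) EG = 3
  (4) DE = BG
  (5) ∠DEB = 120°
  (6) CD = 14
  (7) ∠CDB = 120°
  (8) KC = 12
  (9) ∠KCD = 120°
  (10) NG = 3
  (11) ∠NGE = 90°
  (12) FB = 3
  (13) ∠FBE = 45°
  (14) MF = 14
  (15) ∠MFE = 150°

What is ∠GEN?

Step 1: By the law of cosines on triangle EGN: EN² = 3² + 3² − 2·3·3·cos(90°) = 18, so EN = 3·√2.
Step 2: By the inverse law of cosines on triangle GEN: cos(∠GEN) = (3² + (3·√2)² − 3²) / (2·3·3·√2) = 18/25.46 = 0.7071, so ∠GEN = 45°.

Therefore, the measure of angle ∠GEN = 45°.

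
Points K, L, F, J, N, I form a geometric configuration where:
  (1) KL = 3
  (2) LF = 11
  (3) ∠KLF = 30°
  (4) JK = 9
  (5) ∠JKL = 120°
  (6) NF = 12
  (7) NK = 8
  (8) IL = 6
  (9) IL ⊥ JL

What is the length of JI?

Step 1: By the law of cosines on triangle LKJ: LJ² = 3² + 9² − 2·3·9·cos(120°) = 117, so LJ = 3·√13.
Step 2: By the law of cosines on triangle JLI: JI² = (3·√13)² + 6² − 2·3·√13·6·cos(90°) = 153, so JI = 3·√17.

Therefore, the length of JI = 3·√17.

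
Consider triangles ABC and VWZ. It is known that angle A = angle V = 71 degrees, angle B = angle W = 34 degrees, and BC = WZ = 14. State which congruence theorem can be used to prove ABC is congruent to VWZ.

Consider the given information: angle A = angle V = 71 degrees, angle B = angle W = 34 degrees, and BC = WZ = 14
This is not ASA or HL: ASA requires two angles and the side between them. HL only applies to right triangles with matching hypotenuse and leg.
The correct criterion is AAS. Two pairs of corresponding angles and a non-included side are equal (Angle-Angle-Side).

AAS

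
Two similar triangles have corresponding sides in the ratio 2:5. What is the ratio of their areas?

Area ratio = (side ratio)^2 = (2/5)^2 = 4:25.

4:25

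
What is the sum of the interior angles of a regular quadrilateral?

The sum of interior angles of an n-sided polygon is (n - 2) * 180.
For n = 4: (4 - 2) * 180 = 2 * 180 = 360 degrees.

360 degrees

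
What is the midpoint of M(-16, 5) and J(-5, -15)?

M = ((x₁ + x₂)/2, (y₁ + y₂)/2)
= ((-16 + -5)/2, (5 + -15)/2)
= (-21/2, -10/2) = (-21/2, -5)

(-21/2, -5)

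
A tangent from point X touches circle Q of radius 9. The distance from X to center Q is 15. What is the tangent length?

Let T be the point of tangency. Then QT ⊥ XT (radius ⊥ tangent).
In right triangle QTX: QX² = QT² + XT²
15² = 9² + XT²
XT² = 144, XT = 12

12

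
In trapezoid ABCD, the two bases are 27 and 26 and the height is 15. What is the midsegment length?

The midsegment (median) of a trapezoid connects the midpoints of the non-parallel sides.
Its length is the average of the two bases: (27 + 26) / 2 = 53/2.

53/2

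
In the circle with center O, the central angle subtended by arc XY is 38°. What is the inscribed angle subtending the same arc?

By the inscribed angle theorem, the inscribed angle is half the central angle.
Inscribed angle = 38° / 2 = 19°

19°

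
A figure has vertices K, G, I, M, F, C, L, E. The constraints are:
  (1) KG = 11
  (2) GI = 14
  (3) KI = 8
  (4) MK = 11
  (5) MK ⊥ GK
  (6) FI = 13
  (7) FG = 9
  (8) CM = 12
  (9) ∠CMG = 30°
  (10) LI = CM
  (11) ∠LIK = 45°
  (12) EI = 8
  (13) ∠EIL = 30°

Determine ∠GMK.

Step 1: By the law of cosines on triangle MKG: MG² = 11² + 11² − 2·11·11·cos(90°) = 242, so MG = 11·√2.
Step 2: By the inverse law of cosines on triangle GMK: cos(∠GMK) = ((11·√2)² + 11² − 11²) / (2·11·√2·11) = 242/342.24 = 0.7071, so ∠GMK = 45°.

Therefore, the measure of angle ∠GMK = 45°.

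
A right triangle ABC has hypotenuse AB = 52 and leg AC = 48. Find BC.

Rearranging the Pythagorean theorem to solve for the unknown leg:
leg^2 = hypotenuse^2 - known_leg^2 = 2704 - 2304 = 400
leg = sqrt(400) = 20.

20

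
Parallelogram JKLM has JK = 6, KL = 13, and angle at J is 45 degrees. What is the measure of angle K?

Opposite sides of a parallelogram are parallel, so consecutive angles form co-interior angles on a transversal.
Co-interior angles sum to 180°, giving angle K = 180 - 45 = 135 degrees.

135 degrees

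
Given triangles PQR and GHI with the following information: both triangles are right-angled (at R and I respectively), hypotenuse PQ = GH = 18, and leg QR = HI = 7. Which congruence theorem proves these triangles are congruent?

The given information provides:
both triangles are right-angled (at R and I respectively), hypotenuse PQ = GH = 18, and leg QR = HI = 7
This matches the HL congruence theorem.
The hypotenuse and one leg of two right triangles are equal (Hypotenuse-Leg).

HL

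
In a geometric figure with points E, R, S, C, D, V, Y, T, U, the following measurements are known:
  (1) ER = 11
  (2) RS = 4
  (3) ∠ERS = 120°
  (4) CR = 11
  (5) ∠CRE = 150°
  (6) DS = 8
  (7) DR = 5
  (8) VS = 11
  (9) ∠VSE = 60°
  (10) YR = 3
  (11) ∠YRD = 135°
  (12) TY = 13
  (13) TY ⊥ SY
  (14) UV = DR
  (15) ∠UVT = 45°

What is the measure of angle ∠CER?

Step 1: By the law of cosines on triangle ERC: EC² = 11² + 11² − 2·11·11·cos(150°) = 451.58, so EC ≈ 21.25.
Step 2: By the inverse law of cosines on triangle CER: cos(∠CER) = (21.25² + 11² − 11²) / (2·21.25·11) = 451.58/467.51 = 0.9659, so ∠CER = 15°.

Therefore, the measure of angle ∠CER = 15°.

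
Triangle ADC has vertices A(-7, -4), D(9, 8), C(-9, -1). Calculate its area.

Using the Shoelace formula for a triangle:
Area = (1/2)|x0(y1 - y2) + x1(y2 - y0) + x2(y0 - y1)|
Area = (1/2)|-7(8 - -1) + 9(-1 - -4) + -9(-4 - 8)|
Area = (1/2)|-63 + 27 + 108|
Area = (1/2)|72|
Area = (1/2)(72)
Area = 36

36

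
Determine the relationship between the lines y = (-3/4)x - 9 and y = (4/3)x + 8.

Slope of line 1: m1 = -3/4
Slope of line 2: m2 = 4/3
m1 * m2 = -1, so perpendicular.

Perpendicular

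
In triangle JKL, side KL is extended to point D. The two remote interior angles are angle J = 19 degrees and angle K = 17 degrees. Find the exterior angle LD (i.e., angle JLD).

By the exterior angle theorem, an exterior angle of a triangle equals the sum of the two remote interior angles.
Exterior angle = angle J + angle K
Exterior angle = 19 + 17 = 36 degrees

36 degrees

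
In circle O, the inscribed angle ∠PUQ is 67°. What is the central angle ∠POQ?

Central angle = 2 × 67° = 134° (inscribed angle theorem).

134°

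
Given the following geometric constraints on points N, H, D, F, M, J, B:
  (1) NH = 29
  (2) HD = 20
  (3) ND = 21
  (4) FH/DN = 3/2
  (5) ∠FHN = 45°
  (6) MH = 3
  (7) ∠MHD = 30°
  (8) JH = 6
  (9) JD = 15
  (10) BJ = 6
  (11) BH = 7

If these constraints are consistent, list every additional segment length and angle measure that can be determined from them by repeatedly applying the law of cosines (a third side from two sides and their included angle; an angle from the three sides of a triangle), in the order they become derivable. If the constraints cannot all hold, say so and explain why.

The constraints are consistent. Derivable facts, in order:
After 1 step:
- DM ≈ 17.47
- NF ≈ 23.27
- ∠BHJ = 54.31°
- ∠BJH = 71.37°
- ∠DHJ = 28.46°
- ∠DHN = 46.4°
- ∠DJH = 140.55°
- ∠DNH = 43.6°
- ∠HBJ = 54.31°
- ∠HDJ = 10.99°
- ∠HDN = 90°
After 2 steps:
- ∠DMH = 145.07°
- ∠FNH = 73.2°
- ∠HDM = 4.93°
- ∠HFN = 61.8°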